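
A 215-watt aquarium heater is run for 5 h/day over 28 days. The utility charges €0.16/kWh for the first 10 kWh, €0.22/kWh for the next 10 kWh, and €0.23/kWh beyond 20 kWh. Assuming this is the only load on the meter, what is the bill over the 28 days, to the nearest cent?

Runtime = 5 h/day × 28 days = 140 h
Energy = 0.215 kW × 140 h = 30.1 kWh
Tier 1 (0–10 kWh): 10 × €0.16 = €1.6
Tier 2 (10–20 kWh): 10 × €0.22 = €2.2
Above 20 kWh: 10.1 × €0.23 = €2.323
Bill = €6.12

€6.12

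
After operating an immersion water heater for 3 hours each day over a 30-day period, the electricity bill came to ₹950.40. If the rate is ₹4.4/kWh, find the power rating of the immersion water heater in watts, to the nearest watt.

2400 W

Energy = ₹950.40 ÷ ₹4.4/kWh = 216 kWh
Runtime = 3 h/day × 30 days = 90 h
Power = 216 kWh ÷ 90 h = 2.4 kW = 2400 W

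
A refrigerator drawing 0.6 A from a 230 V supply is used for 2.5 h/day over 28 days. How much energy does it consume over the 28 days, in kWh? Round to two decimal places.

Power = 0.6 A × 230 V = 138 W = 0.138 kW
Runtime = 2.5 h/day × 28 days = 70 h
Energy = 0.138 kW × 70 h = 9.66 kWh

9.66 kWh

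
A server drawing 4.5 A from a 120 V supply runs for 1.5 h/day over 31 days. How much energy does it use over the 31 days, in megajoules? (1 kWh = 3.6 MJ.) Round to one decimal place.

Power = 4.5 A × 120 V = 540 W = 0.54 kW
Runtime = 1.5 h/day × 31 days = 46.5 h
Energy = 0.54 kW × 46.5 h = 25.11 kWh
= 25.11 × 3.6 MJ = 90.4 MJ

90.4 MJ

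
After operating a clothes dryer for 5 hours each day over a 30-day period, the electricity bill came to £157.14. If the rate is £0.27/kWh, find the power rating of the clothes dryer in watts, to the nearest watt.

Energy = £157.14 ÷ £0.27/kWh = 582 kWh
Runtime = 5 h/day × 30 days = 150 h
Power = 582 kWh ÷ 150 h = 3.88 kW = 3880 W

3880 W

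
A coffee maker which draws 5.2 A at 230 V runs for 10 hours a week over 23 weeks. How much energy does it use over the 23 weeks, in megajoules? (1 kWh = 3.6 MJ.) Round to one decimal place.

990.3 MJ

Power = 5.2 A × 230 V = 1196 W = 1.196 kW
Runtime = 10 h/week × 23 weeks = 230 h
Energy = 1.196 kW × 230 h = 275.08 kWh
= 275.08 × 3.6 MJ = 990.3 MJ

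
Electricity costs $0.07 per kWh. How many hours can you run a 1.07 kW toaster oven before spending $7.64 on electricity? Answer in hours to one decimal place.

102.0 h

Energy available = $7.64 ÷ $0.07/kWh = 109.1429 kWh
Hours = 109.1429 kWh ÷ 1.07 kW = 102.0 h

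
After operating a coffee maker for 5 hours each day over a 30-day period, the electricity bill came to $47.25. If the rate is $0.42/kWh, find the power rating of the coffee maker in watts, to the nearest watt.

750 W

Energy = $47.25 ÷ $0.42/kWh = 112.5 kWh
Runtime = 5 h/day × 30 days = 150 h
Power = 112.5 kWh ÷ 150 h = 0.75 kW = 750 W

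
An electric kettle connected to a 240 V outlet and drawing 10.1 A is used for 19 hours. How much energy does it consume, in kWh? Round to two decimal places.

46.06 kWh

Power = 10.1 A × 240 V = 2424 W = 2.424 kW
Energy = 2.424 kW × 19 h = 46.056 kWh ≈ 46.06 kWh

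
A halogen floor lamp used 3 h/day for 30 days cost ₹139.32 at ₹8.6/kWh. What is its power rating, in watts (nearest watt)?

180 W

Energy = ₹139.32 ÷ ₹8.6/kWh = 16.2 kWh
Runtime = 3 h/day × 30 days = 90 h
Power = 16.2 kWh ÷ 90 h = 0.18 kW = 180 W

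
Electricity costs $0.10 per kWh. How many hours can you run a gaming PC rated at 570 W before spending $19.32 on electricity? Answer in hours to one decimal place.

Energy available = $19.32 ÷ $0.10/kWh = 193.2 kWh
Hours = 193.2 kWh ÷ 0.57 kW = 338.9 h

338.9 h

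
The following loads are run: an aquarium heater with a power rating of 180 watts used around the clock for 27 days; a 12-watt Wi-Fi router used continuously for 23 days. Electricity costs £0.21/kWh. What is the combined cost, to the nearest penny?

aquarium heater: Runtime = 24 h × 27 = 648 h
aquarium heater: 0.18 kW × 648 h = 116.64 kWh
Wi-Fi router: Runtime = 24 h × 23 = 552 h
Wi-Fi router: 0.012 kW × 552 h = 6.624 kWh
Total energy = 123.264 kWh
Cost = 123.264 × £0.21 = £25.89

£25.89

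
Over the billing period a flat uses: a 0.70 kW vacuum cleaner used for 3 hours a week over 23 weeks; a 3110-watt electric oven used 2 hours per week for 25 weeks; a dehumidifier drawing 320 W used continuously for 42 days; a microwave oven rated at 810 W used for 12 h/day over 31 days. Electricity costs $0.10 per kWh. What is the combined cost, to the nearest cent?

vacuum cleaner: Runtime = 3 h/week × 23 weeks = 69 h
vacuum cleaner: 0.7 kW × 69 h = 48.3 kWh
electric oven: Runtime = 2 h/week × 25 weeks = 50 h
electric oven: 3.11 kW × 50 h = 155.5 kWh
dehumidifier: Runtime = 24 h × 42 = 1008 h
dehumidifier: 0.32 kW × 1008 h = 322.56 kWh
microwave oven: Runtime = 12 h/day × 31 days = 372 h
microwave oven: 0.81 kW × 372 h = 301.32 kWh
Total energy = 827.68 kWh
Cost = 827.68 × $0.10 = $82.77

$82.77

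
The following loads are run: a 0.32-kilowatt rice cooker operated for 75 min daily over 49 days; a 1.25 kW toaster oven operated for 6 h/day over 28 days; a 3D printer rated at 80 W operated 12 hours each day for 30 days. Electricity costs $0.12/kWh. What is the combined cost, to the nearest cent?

$31.01

rice cooker: Runtime = 75 min × 49 = 3675 min = 61.25 h
rice cooker: 0.32 kW × 61.25 h = 19.6 kWh
toaster oven: Runtime = 6 h/day × 28 days = 168 h
toaster oven: 1.25 kW × 168 h = 210 kWh
3D printer: Runtime = 12 h/day × 30 days = 360 h
3D printer: 0.08 kW × 360 h = 28.8 kWh
Total energy = 258.4 kWh
Cost = 258.4 × $0.12 = $31.01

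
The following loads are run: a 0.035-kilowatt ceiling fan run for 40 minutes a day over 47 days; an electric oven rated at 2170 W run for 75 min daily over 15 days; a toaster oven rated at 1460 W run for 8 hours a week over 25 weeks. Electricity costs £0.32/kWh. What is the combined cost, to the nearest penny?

£106.81

ceiling fan: Runtime = 40 min × 47 = 1880 min = 31.333333… h
ceiling fan: 0.035 kW × 31.333333… h = 1.096666… kWh
electric oven: Runtime = 75 min × 15 = 1125 min = 18.75 h
electric oven: 2.17 kW × 18.75 h = 40.6875 kWh
toaster oven: Runtime = 8 h/week × 25 weeks = 200 h
toaster oven: 1.46 kW × 200 h = 292 kWh
Total energy = 333.784166… kWh
Cost = 333.784166… × £0.32 = £106.81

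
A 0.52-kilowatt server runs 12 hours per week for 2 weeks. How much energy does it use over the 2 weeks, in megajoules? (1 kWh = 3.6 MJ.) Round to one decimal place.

44.9 MJ

Runtime = 12 h/week × 2 weeks = 24 h
Energy = 0.52 kW × 24 h = 12.48 kWh
= 12.48 × 3.6 MJ = 44.9 MJ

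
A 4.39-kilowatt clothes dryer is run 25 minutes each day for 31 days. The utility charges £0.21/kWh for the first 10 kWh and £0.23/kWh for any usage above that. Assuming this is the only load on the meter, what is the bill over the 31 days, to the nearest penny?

Runtime = 25 min × 31 = 775 min = 12.916666… h
Energy = 4.39 kW × 12.916666… h = 56.704166… kWh
Tier 1 (0–10 kWh): 10 × £0.21 = £2.1
Above 10 kWh: 46.704166… × £0.23 = £10.741958…
Bill = £12.84

£12.84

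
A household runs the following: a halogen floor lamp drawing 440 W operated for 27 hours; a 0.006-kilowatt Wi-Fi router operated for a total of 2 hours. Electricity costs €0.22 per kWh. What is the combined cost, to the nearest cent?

halogen floor lamp: 0.44 kW × 27 h = 11.88 kWh
Wi-Fi router: 0.006 kW × 2 h = 0.012 kWh
Total energy = 11.892 kWh
Cost = 11.892 × €0.22 = €2.62

€2.62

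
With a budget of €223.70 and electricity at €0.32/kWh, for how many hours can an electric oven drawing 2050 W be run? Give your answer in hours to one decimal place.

341.0 h

Energy available = €223.70 ÷ €0.32/kWh = 699.0625 kWh
Hours = 699.0625 kWh ÷ 2.05 kW = 341.0 h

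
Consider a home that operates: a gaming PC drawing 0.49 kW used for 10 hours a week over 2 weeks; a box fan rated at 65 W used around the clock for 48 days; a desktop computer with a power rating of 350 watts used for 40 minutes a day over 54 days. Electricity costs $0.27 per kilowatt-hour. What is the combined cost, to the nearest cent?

gaming PC: Runtime = 10 h/week × 2 weeks = 20 h
gaming PC: 0.49 kW × 20 h = 9.8 kWh
box fan: Runtime = 24 h × 48 = 1152 h
box fan: 0.065 kW × 1152 h = 74.88 kWh
desktop computer: Runtime = 40 min × 54 = 2160 min = 36 h
desktop computer: 0.35 kW × 36 h = 12.6 kWh
Total energy = 97.28 kWh
Cost = 97.28 × $0.27 = $26.27

$26.27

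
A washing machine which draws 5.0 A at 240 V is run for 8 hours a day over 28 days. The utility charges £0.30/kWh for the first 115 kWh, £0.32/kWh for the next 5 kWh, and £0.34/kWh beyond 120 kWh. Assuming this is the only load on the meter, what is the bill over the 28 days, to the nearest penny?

Power = 5.0 A × 240 V = 1200 W = 1.2 kW
Runtime = 8 h/day × 28 days = 224 h
Energy = 1.2 kW × 224 h = 268.8 kWh
Tier 1 (0–115 kWh): 115 × £0.30 = £34.5
Tier 2 (115–120 kWh): 5 × £0.32 = £1.6
Above 120 kWh: 148.8 × £0.34 = £50.592
Bill = £86.69

£86.69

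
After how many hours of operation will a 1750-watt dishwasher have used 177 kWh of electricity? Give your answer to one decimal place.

Hours = 177 kWh ÷ 1.75 kW = 101.1 h

101.1 h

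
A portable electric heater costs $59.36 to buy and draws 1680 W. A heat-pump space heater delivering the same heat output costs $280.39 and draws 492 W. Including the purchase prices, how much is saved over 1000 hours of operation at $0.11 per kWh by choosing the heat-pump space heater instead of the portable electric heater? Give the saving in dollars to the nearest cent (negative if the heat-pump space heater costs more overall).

portable electric heater: $59.36 + (1680/1000) kW × 1000 h × $0.11 = $59.36 + $184.8 = $244.16
heat-pump space heater: $280.39 + (492/1000) kW × 1000 h × $0.11 = $280.39 + $54.12 = $334.51
Saving = $244.16 − $334.51 = −$90.35

-$90.35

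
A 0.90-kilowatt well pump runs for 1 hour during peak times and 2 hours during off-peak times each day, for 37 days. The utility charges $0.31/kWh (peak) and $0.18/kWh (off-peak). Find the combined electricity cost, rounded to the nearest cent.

$22.31

Peak energy = 0.9 kW × 1 h × 37 = 33.3 kWh
Off-peak energy = 0.9 kW × 2 h × 37 = 66.6 kWh
Cost = 33.3 × $0.31 + 66.6 × $0.18 = $10.323 + $11.988 = $22.31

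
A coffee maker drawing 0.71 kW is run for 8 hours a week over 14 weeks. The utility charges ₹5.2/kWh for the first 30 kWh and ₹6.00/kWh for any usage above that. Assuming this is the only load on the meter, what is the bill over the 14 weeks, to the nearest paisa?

Runtime = 8 h/week × 14 weeks = 112 h
Energy = 0.71 kW × 112 h = 79.52 kWh
Tier 1 (0–30 kWh): 30 × ₹5.2 = ₹156
Above 30 kWh: 49.52 × ₹6.00 = ₹297.12
Bill = ₹453.12

₹453.12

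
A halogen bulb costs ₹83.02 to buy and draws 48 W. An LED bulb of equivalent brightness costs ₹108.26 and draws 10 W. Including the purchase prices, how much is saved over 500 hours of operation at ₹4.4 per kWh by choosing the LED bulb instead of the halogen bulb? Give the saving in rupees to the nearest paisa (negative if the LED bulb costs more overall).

₹58.36

halogen bulb: ₹83.02 + (48/1000) kW × 500 h × ₹4.4 = ₹83.02 + ₹105.6 = ₹188.62
LED bulb: ₹108.26 + (10/1000) kW × 500 h × ₹4.4 = ₹108.26 + ₹22 = ₹130.26
Saving = ₹188.62 − ₹130.26 = ₹58.36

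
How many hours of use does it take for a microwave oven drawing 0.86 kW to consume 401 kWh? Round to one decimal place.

466.3 h

Hours = 401 kWh ÷ 0.86 kW = 466.3 h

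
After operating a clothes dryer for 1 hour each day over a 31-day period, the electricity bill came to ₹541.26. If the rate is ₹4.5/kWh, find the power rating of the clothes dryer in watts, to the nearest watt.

Energy = ₹541.26 ÷ ₹4.5/kWh = 120.28 kWh
Runtime = 1 h/day × 31 days = 31 h
Power = 120.28 kWh ÷ 31 h = 3.88 kW = 3880 W

3880 W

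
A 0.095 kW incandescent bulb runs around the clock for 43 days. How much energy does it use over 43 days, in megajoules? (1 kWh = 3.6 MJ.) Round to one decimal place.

352.9 MJ

Runtime = 24 h × 43 = 1032 h
Energy = 0.095 kW × 1032 h = 98.04 kWh
= 98.04 × 3.6 MJ = 352.9 MJ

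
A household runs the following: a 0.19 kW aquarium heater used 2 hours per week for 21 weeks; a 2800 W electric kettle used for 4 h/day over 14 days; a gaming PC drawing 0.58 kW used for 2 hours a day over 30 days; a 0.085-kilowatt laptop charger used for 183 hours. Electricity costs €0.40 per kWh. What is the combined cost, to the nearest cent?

€86.05

aquarium heater: Runtime = 2 h/week × 21 weeks = 42 h
aquarium heater: 0.19 kW × 42 h = 7.98 kWh
electric kettle: Runtime = 4 h/day × 14 days = 56 h
electric kettle: 2.8 kW × 56 h = 156.8 kWh
gaming PC: Runtime = 2 h/day × 30 days = 60 h
gaming PC: 0.58 kW × 60 h = 34.8 kWh
laptop charger: 0.085 kW × 183 h = 15.555 kWh
Total energy = 215.135 kWh
Cost = 215.135 × €0.40 = €86.05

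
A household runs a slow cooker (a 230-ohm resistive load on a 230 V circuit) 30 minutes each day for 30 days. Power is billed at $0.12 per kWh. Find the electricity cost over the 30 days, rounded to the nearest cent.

$0.41

Power = V²/R = 230²/230 = 230 W = 0.23 kW
Runtime = 30 min × 30 = 900 min = 15 h
Energy = 0.23 kW × 15 h = 3.45 kWh
Cost = 3.45 kWh × $0.12/kWh = $0.41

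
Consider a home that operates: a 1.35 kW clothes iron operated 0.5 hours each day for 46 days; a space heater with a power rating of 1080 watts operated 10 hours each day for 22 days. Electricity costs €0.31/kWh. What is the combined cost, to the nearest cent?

€83.28

clothes iron: Runtime = 0.5 h/day × 46 days = 23 h
clothes iron: 1.35 kW × 23 h = 31.05 kWh
space heater: Runtime = 10 h/day × 22 days = 220 h
space heater: 1.08 kW × 220 h = 237.6 kWh
Total energy = 268.65 kWh
Cost = 268.65 × €0.31 = €83.28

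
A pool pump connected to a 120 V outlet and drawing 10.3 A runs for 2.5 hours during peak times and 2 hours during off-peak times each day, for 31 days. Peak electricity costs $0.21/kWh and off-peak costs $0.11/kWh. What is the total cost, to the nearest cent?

Power = 10.3 A × 120 V = 1236 W = 1.236 kW
Peak energy = 1.236 kW × 2.5 h × 31 = 95.79 kWh
Off-peak energy = 1.236 kW × 2 h × 31 = 76.632 kWh
Cost = 95.79 × $0.21 + 76.632 × $0.11 = $20.1159 + $8.42952 = $28.55

$28.55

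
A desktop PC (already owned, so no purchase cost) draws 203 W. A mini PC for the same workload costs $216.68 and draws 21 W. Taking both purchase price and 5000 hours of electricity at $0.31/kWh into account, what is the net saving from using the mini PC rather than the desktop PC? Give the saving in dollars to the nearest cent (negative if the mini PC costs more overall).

$65.42

desktop PC: $0.00 + (203/1000) kW × 5000 h × $0.31 = $0.00 + $314.65 = $314.65
mini PC: $216.68 + (21/1000) kW × 5000 h × $0.31 = $216.68 + $32.55 = $249.23
Saving = $314.65 − $249.23 = $65.42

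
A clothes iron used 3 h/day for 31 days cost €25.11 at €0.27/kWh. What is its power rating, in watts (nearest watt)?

1000 W

Energy = €25.11 ÷ €0.27/kWh = 93 kWh
Runtime = 3 h/day × 31 days = 93 h
Power = 93 kWh ÷ 93 h = 1 kW = 1000 W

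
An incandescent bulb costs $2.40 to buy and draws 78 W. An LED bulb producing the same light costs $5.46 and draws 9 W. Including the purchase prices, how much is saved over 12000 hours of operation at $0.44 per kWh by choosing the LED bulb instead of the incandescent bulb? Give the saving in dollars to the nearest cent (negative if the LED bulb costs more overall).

$361.26

incandescent bulb: $2.40 + (78/1000) kW × 12000 h × $0.44 = $2.40 + $411.84 = $414.24
LED bulb: $5.46 + (9/1000) kW × 12000 h × $0.44 = $5.46 + $47.52 = $52.98
Saving = $414.24 − $52.98 = $361.26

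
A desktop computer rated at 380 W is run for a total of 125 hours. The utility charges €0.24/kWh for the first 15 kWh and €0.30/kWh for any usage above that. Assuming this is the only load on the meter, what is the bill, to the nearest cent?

Energy = 0.38 kW × 125 h = 47.5 kWh
Tier 1 (0–15 kWh): 15 × €0.24 = €3.6
Above 15 kWh: 32.5 × €0.30 = €9.75
Bill = €13.35

€13.35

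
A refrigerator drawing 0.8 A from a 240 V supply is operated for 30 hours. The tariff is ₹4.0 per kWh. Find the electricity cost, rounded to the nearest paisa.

₹23.04

Power = 0.8 A × 240 V = 192 W = 0.192 kW
Energy = 0.192 kW × 30 h = 5.76 kWh
Cost = 5.76 kWh × ₹4.0/kWh = ₹23.04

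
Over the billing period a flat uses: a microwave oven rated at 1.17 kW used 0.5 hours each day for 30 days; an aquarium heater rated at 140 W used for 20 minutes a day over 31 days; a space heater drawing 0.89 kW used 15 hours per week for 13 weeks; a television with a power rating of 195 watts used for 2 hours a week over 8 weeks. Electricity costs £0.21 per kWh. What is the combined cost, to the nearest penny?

£41.09

microwave oven: Runtime = 0.5 h/day × 30 days = 15 h
microwave oven: 1.17 kW × 15 h = 17.55 kWh
aquarium heater: Runtime = 20 min × 31 = 620 min = 10.333333… h
aquarium heater: 0.14 kW × 10.333333… h = 1.446666… kWh
space heater: Runtime = 15 h/week × 13 weeks = 195 h
space heater: 0.89 kW × 195 h = 173.55 kWh
television: Runtime = 2 h/week × 8 weeks = 16 h
television: 0.195 kW × 16 h = 3.12 kWh
Total energy = 195.666666… kWh
Cost = 195.666666… × £0.21 = £41.09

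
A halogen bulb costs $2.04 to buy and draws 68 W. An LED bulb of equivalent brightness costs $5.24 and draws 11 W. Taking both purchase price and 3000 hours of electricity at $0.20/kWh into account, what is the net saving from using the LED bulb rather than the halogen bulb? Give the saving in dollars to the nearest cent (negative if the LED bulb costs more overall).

$31.00

halogen bulb: $2.04 + (68/1000) kW × 3000 h × $0.20 = $2.04 + $40.8 = $42.84
LED bulb: $5.24 + (11/1000) kW × 3000 h × $0.20 = $5.24 + $6.6 = $11.84
Saving = $42.84 − $11.84 = $31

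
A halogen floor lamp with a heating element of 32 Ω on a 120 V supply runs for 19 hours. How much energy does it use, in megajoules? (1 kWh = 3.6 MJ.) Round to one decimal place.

30.8 MJ

Power = V²/R = 120²/32 = 450 W = 0.45 kW
Energy = 0.45 kW × 19 h = 8.55 kWh
= 8.55 × 3.6 MJ = 30.8 MJ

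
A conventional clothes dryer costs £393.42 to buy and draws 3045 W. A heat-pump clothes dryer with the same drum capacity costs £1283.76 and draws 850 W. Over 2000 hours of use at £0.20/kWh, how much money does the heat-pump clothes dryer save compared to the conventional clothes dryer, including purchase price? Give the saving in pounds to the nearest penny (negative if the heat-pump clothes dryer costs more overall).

-£12.34

conventional clothes dryer: £393.42 + (3045/1000) kW × 2000 h × £0.20 = £393.42 + £1218 = £1611.42
heat-pump clothes dryer: £1283.76 + (850/1000) kW × 2000 h × £0.20 = £1283.76 + £340 = £1623.76
Saving = £1611.42 − £1623.76 = −£12.34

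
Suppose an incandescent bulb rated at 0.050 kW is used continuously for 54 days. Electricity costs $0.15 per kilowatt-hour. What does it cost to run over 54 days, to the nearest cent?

$9.72

Runtime = 24 h × 54 = 1296 h
Energy = 0.05 kW × 1296 h = 64.8 kWh
Cost = 64.8 kWh × $0.15/kWh = $9.72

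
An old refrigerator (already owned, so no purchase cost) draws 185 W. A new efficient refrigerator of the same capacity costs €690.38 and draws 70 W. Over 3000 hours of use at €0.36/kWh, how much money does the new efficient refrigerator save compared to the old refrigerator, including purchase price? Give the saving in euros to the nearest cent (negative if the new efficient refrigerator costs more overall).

-€566.18

old refrigerator: €0.00 + (185/1000) kW × 3000 h × €0.36 = €0.00 + €199.8 = €199.8
new efficient refrigerator: €690.38 + (70/1000) kW × 3000 h × €0.36 = €690.38 + €75.6 = €765.98
Saving = €199.8 − €765.98 = −€566.18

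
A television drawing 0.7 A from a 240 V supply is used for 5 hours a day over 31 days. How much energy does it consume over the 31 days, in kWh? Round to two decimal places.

26.04 kWh

Power = 0.7 A × 240 V = 168 W = 0.168 kW
Runtime = 5 h/day × 31 days = 155 h
Energy = 0.168 kW × 155 h = 26.04 kWh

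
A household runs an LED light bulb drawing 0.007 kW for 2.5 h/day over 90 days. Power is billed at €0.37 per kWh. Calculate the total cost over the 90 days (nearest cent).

€0.58

Runtime = 2.5 h/day × 90 days = 225 h
Energy = 0.007 kW × 225 h = 1.575 kWh
Cost = 1.575 kWh × €0.37/kWh = €0.58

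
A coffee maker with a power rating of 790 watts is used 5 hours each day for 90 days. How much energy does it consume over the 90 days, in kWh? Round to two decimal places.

Runtime = 5 h/day × 90 days = 450 h
Energy = 0.79 kW × 450 h = 355.5 kWh

355.50 kWh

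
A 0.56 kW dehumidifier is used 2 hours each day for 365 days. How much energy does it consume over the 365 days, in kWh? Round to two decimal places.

408.80 kWh

Runtime = 2 h/day × 365 days = 730 h
Energy = 0.56 kW × 730 h = 408.8 kWh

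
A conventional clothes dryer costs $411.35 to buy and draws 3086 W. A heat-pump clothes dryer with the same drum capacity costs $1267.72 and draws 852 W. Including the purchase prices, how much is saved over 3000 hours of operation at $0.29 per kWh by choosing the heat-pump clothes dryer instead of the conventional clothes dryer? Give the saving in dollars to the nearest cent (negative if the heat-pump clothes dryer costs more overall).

conventional clothes dryer: $411.35 + (3086/1000) kW × 3000 h × $0.29 = $411.35 + $2684.82 = $3096.17
heat-pump clothes dryer: $1267.72 + (852/1000) kW × 3000 h × $0.29 = $1267.72 + $741.24 = $2008.96
Saving = $3096.17 − $2008.96 = $1087.21

$1087.21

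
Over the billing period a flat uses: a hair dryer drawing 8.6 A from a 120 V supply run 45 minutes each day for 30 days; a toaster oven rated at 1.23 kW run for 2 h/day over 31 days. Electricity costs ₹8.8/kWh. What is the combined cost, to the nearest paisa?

hair dryer: Power = 8.6 A × 120 V = 1032 W = 1.032 kW
hair dryer: Runtime = 45 min × 30 = 1350 min = 22.5 h
hair dryer: 1.032 kW × 22.5 h = 23.22 kWh
toaster oven: Runtime = 2 h/day × 31 days = 62 h
toaster oven: 1.23 kW × 62 h = 76.26 kWh
Total energy = 99.48 kWh
Cost = 99.48 × ₹8.8 = ₹875.42

₹875.42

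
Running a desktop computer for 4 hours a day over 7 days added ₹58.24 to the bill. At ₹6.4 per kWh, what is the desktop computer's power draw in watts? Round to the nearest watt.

Energy = ₹58.24 ÷ ₹6.4/kWh = 9.1 kWh
Runtime = 4 h/day × 7 days = 28 h
Power = 9.1 kWh ÷ 28 h = 0.325 kW = 325 W

325 W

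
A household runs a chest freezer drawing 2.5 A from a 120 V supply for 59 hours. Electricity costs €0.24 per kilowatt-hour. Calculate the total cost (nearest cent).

€4.25

Power = 2.5 A × 120 V = 300 W = 0.3 kW
Energy = 0.3 kW × 59 h = 17.7 kWh
Cost = 17.7 kWh × €0.24/kWh = €4.25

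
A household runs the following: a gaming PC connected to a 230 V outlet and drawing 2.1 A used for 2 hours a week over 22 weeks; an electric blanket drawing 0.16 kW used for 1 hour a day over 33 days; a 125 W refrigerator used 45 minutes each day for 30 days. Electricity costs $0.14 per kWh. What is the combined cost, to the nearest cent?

$4.11

gaming PC: Power = 2.1 A × 230 V = 483 W = 0.483 kW
gaming PC: Runtime = 2 h/week × 22 weeks = 44 h
gaming PC: 0.483 kW × 44 h = 21.252 kWh
electric blanket: Runtime = 1 h/day × 33 days = 33 h
electric blanket: 0.16 kW × 33 h = 5.28 kWh
refrigerator: Runtime = 45 min × 30 = 1350 min = 22.5 h
refrigerator: 0.125 kW × 22.5 h = 2.8125 kWh
Total energy = 29.3445 kWh
Cost = 29.3445 × $0.14 = $4.11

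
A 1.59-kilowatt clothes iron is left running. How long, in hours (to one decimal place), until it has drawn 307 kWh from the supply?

193.1 h

Hours = 307 kWh ÷ 1.59 kW = 193.1 h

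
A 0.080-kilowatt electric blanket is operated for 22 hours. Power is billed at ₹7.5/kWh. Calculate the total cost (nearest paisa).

Energy = 0.08 kW × 22 h = 1.76 kWh
Cost = 1.76 kWh × ₹7.5/kWh = ₹13.20

₹13.20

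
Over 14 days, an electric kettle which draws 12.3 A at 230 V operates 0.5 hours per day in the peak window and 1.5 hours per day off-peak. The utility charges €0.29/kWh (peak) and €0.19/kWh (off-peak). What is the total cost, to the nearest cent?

€17.03

Power = 12.3 A × 230 V = 2829 W = 2.829 kW
Peak energy = 2.829 kW × 0.5 h × 14 = 19.803 kWh
Off-peak energy = 2.829 kW × 1.5 h × 14 = 59.409 kWh
Cost = 19.803 × €0.29 + 59.409 × €0.19 = €5.74287 + €11.28771 = €17.03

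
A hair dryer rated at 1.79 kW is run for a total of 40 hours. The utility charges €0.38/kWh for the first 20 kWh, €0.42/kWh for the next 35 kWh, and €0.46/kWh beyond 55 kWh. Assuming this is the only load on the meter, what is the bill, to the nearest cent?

Energy = 1.79 kW × 40 h = 71.6 kWh
Tier 1 (0–20 kWh): 20 × €0.38 = €7.6
Tier 2 (20–55 kWh): 35 × €0.42 = €14.7
Above 55 kWh: 16.6 × €0.46 = €7.636
Bill = €29.94

€29.94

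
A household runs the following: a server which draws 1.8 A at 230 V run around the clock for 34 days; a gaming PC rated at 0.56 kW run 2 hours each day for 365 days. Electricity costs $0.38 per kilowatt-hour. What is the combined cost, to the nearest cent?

server: Power = 1.8 A × 230 V = 414 W = 0.414 kW
server: Runtime = 24 h × 34 = 816 h
server: 0.414 kW × 816 h = 337.824 kWh
gaming PC: Runtime = 2 h/day × 365 days = 730 h
gaming PC: 0.56 kW × 730 h = 408.8 kWh
Total energy = 746.624 kWh
Cost = 746.624 × $0.38 = $283.72

$283.72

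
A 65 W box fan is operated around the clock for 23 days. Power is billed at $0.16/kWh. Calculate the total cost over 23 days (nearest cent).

$5.74

Runtime = 24 h × 23 = 552 h
Energy = 0.065 kW × 552 h = 35.88 kWh
Cost = 35.88 kWh × $0.16/kWh = $5.74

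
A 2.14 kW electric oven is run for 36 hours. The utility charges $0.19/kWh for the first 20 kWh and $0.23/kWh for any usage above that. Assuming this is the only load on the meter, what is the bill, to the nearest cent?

$16.92

Energy = 2.14 kW × 36 h = 77.04 kWh
Tier 1 (0–20 kWh): 20 × $0.19 = $3.8
Above 20 kWh: 57.04 × $0.23 = $13.1192
Bill = $16.92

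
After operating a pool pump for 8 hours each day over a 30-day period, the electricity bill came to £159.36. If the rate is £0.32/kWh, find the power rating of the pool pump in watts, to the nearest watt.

2075 W

Energy = £159.36 ÷ £0.32/kWh = 498 kWh
Runtime = 8 h/day × 30 days = 240 h
Power = 498 kWh ÷ 240 h = 2.075 kW = 2075 W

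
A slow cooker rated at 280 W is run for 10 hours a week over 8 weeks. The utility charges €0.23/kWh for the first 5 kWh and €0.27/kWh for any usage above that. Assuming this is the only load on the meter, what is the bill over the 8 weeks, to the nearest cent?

Runtime = 10 h/week × 8 weeks = 80 h
Energy = 0.28 kW × 80 h = 22.4 kWh
Tier 1 (0–5 kWh): 5 × €0.23 = €1.15
Above 5 kWh: 17.4 × €0.27 = €4.698
Bill = €5.85

€5.85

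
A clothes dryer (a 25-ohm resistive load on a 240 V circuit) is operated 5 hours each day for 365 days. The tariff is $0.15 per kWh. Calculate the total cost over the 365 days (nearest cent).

$630.72

Power = V²/R = 240²/25 = 2304 W = 2.304 kW
Runtime = 5 h/day × 365 days = 1825 h
Energy = 2.304 kW × 1825 h = 4204.8 kWh
Cost = 4204.8 kWh × $0.15/kWh = $630.72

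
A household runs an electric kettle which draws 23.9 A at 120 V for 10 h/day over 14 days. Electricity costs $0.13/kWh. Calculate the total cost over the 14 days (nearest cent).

$52.20

Power = 23.9 A × 120 V = 2868 W = 2.868 kW
Runtime = 10 h/day × 14 days = 140 h
Energy = 2.868 kW × 140 h = 401.52 kWh
Cost = 401.52 kWh × $0.13/kWh = $52.20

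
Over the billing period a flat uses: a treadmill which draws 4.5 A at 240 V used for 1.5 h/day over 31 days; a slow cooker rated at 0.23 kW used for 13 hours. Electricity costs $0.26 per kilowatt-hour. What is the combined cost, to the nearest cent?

$13.83

treadmill: Power = 4.5 A × 240 V = 1080 W = 1.08 kW
treadmill: Runtime = 1.5 h/day × 31 days = 46.5 h
treadmill: 1.08 kW × 46.5 h = 50.22 kWh
slow cooker: 0.23 kW × 13 h = 2.99 kWh
Total energy = 53.21 kWh
Cost = 53.21 × $0.26 = $13.83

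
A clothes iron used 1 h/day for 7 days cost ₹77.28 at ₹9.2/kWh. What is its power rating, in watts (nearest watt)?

1200 W

Energy = ₹77.28 ÷ ₹9.2/kWh = 8.4 kWh
Runtime = 1 h/day × 7 days = 7 h
Power = 8.4 kWh ÷ 7 h = 1.2 kW = 1200 W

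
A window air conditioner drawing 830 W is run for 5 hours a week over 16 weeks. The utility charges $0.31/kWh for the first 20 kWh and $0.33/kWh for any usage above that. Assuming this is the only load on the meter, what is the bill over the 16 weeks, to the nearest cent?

$21.51

Runtime = 5 h/week × 16 weeks = 80 h
Energy = 0.83 kW × 80 h = 66.4 kWh
Tier 1 (0–20 kWh): 20 × $0.31 = $6.2
Above 20 kWh: 46.4 × $0.33 = $15.312
Bill = $21.51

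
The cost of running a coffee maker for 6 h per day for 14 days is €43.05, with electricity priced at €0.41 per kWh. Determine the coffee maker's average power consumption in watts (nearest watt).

Energy = €43.05 ÷ €0.41/kWh = 105 kWh
Runtime = 6 h/day × 14 days = 84 h
Power = 105 kWh ÷ 84 h = 1.25 kW = 1250 W

1250 W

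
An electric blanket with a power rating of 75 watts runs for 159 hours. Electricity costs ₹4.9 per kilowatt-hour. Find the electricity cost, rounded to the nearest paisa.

₹58.43

Energy = 0.075 kW × 159 h = 11.925 kWh
Cost = 11.925 kWh × ₹4.9/kWh = ₹58.43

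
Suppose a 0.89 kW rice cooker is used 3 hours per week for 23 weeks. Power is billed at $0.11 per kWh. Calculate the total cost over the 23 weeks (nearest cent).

Runtime = 3 h/week × 23 weeks = 69 h
Energy = 0.89 kW × 69 h = 61.41 kWh
Cost = 61.41 kWh × $0.11/kWh = $6.76

$6.76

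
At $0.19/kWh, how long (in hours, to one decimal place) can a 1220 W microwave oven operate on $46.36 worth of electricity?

Energy available = $46.36 ÷ $0.19/kWh = 244 kWh
Hours = 244 kWh ÷ 1.22 kW = 200.0 h

200.0 h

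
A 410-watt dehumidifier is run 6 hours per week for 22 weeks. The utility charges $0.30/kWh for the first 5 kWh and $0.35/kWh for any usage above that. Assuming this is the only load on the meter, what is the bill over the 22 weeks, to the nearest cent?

Runtime = 6 h/week × 22 weeks = 132 h
Energy = 0.41 kW × 132 h = 54.12 kWh
Tier 1 (0–5 kWh): 5 × $0.30 = $1.5
Above 5 kWh: 49.12 × $0.35 = $17.192
Bill = $18.69

$18.69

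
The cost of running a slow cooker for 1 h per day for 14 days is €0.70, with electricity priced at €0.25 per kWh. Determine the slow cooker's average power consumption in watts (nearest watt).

200 W

Energy = €0.70 ÷ €0.25/kWh = 2.8 kWh
Runtime = 1 h/day × 14 days = 14 h
Power = 2.8 kWh ÷ 14 h = 0.2 kW = 200 W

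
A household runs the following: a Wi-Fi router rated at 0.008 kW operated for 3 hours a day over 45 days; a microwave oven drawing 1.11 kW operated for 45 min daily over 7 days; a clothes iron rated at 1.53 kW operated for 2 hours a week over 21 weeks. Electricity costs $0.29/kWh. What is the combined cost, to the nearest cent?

$20.64

Wi-Fi router: Runtime = 3 h/day × 45 days = 135 h
Wi-Fi router: 0.008 kW × 135 h = 1.08 kWh
microwave oven: Runtime = 45 min × 7 = 315 min = 5.25 h
microwave oven: 1.11 kW × 5.25 h = 5.8275 kWh
clothes iron: Runtime = 2 h/week × 21 weeks = 42 h
clothes iron: 1.53 kW × 42 h = 64.26 kWh
Total energy = 71.1675 kWh
Cost = 71.1675 × $0.29 = $20.64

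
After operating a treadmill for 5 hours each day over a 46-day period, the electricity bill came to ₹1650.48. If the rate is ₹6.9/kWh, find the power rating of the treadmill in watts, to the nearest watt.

1040 W

Energy = ₹1650.48 ÷ ₹6.9/kWh = 239.2 kWh
Runtime = 5 h/day × 46 days = 230 h
Power = 239.2 kWh ÷ 230 h = 1.04 kW = 1040 W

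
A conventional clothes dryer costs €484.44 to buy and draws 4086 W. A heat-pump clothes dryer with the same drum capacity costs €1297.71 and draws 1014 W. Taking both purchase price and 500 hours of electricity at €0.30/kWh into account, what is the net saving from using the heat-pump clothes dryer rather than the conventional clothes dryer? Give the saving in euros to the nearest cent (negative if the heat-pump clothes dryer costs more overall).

conventional clothes dryer: €484.44 + (4086/1000) kW × 500 h × €0.30 = €484.44 + €612.9 = €1097.34
heat-pump clothes dryer: €1297.71 + (1014/1000) kW × 500 h × €0.30 = €1297.71 + €152.1 = €1449.81
Saving = €1097.34 − €1449.81 = −€352.47

-€352.47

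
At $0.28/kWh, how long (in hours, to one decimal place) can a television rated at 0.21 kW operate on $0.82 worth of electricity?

13.9 h

Energy available = $0.82 ÷ $0.28/kWh = 2.9286 kWh
Hours = 2.9286 kWh ÷ 0.21 kW = 13.9 h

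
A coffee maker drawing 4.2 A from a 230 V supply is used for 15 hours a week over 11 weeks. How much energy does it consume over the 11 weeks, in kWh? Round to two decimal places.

159.39 kWh

Power = 4.2 A × 230 V = 966 W = 0.966 kW
Runtime = 15 h/week × 11 weeks = 165 h
Energy = 0.966 kW × 165 h = 159.39 kWh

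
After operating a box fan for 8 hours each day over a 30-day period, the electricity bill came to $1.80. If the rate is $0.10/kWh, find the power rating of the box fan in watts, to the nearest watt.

75 W

Energy = $1.80 ÷ $0.10/kWh = 18 kWh
Runtime = 8 h/day × 30 days = 240 h
Power = 18 kWh ÷ 240 h = 0.075 kW = 75 W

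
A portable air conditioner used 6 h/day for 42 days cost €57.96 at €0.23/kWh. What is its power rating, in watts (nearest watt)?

Energy = €57.96 ÷ €0.23/kWh = 252 kWh
Runtime = 6 h/day × 42 days = 252 h
Power = 252 kWh ÷ 252 h = 1 kW = 1000 W

1000 W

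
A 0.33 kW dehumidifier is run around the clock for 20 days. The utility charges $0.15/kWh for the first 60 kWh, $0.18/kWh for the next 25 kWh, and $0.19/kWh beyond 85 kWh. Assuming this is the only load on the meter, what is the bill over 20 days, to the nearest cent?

$27.45

Runtime = 24 h × 20 = 480 h
Energy = 0.33 kW × 480 h = 158.4 kWh
Tier 1 (0–60 kWh): 60 × $0.15 = $9
Tier 2 (60–85 kWh): 25 × $0.18 = $4.5
Above 85 kWh: 73.4 × $0.19 = $13.946
Bill = $27.45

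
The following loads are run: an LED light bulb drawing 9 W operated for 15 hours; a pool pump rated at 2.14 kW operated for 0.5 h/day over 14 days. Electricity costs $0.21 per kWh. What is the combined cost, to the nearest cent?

$3.17

LED light bulb: 0.009 kW × 15 h = 0.135 kWh
pool pump: Runtime = 0.5 h/day × 14 days = 7 h
pool pump: 2.14 kW × 7 h = 14.98 kWh
Total energy = 15.115 kWh
Cost = 15.115 × $0.21 = $3.17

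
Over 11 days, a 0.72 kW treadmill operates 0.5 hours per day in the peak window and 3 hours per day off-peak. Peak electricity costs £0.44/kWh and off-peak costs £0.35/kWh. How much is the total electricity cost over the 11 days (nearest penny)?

£10.06

Peak energy = 0.72 kW × 0.5 h × 11 = 3.96 kWh
Off-peak energy = 0.72 kW × 3 h × 11 = 23.76 kWh
Cost = 3.96 × £0.44 + 23.76 × £0.35 = £1.7424 + £8.316 = £10.06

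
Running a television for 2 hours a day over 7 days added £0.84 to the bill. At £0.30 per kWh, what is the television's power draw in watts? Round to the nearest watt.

Energy = £0.84 ÷ £0.30/kWh = 2.8 kWh
Runtime = 2 h/day × 7 days = 14 h
Power = 2.8 kWh ÷ 14 h = 0.2 kW = 200 W

200 W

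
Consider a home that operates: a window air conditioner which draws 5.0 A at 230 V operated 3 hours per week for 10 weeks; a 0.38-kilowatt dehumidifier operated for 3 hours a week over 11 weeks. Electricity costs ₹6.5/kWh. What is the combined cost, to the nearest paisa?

window air conditioner: Power = 5.0 A × 230 V = 1150 W = 1.15 kW
window air conditioner: Runtime = 3 h/week × 10 weeks = 30 h
window air conditioner: 1.15 kW × 30 h = 34.5 kWh
dehumidifier: Runtime = 3 h/week × 11 weeks = 33 h
dehumidifier: 0.38 kW × 33 h = 12.54 kWh
Total energy = 47.04 kWh
Cost = 47.04 × ₹6.5 = ₹305.76

₹305.76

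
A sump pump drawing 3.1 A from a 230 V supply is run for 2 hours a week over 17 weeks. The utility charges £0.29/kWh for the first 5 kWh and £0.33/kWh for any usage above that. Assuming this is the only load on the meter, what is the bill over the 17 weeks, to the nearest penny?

Power = 3.1 A × 230 V = 713 W = 0.713 kW
Runtime = 2 h/week × 17 weeks = 34 h
Energy = 0.713 kW × 34 h = 24.242 kWh
Tier 1 (0–5 kWh): 5 × £0.29 = £1.45
Above 5 kWh: 19.242 × £0.33 = £6.34986
Bill = £7.80

£7.80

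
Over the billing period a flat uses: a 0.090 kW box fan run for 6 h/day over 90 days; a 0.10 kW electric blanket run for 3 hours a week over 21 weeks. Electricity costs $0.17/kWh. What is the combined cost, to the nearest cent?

$9.33

box fan: Runtime = 6 h/day × 90 days = 540 h
box fan: 0.09 kW × 540 h = 48.6 kWh
electric blanket: Runtime = 3 h/week × 21 weeks = 63 h
electric blanket: 0.1 kW × 63 h = 6.3 kWh
Total energy = 54.9 kWh
Cost = 54.9 × $0.17 = $9.33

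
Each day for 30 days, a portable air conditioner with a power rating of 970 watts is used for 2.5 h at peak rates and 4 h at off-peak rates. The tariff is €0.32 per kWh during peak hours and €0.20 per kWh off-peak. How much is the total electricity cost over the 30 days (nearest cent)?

€46.56

Peak energy = 0.97 kW × 2.5 h × 30 = 72.75 kWh
Off-peak energy = 0.97 kW × 4 h × 30 = 116.4 kWh
Cost = 72.75 × €0.32 + 116.4 × €0.20 = €23.28 + €23.28 = €46.56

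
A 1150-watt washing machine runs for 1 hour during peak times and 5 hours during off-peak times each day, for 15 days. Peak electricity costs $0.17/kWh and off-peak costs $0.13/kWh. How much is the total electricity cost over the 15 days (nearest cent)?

$14.15

Peak energy = 1.15 kW × 1 h × 15 = 17.25 kWh
Off-peak energy = 1.15 kW × 5 h × 15 = 86.25 kWh
Cost = 17.25 × $0.17 + 86.25 × $0.13 = $2.9325 + $11.2125 = $14.15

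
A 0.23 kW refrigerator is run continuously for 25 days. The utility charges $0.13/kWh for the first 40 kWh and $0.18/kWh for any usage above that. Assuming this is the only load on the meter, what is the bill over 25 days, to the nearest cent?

Runtime = 24 h × 25 = 600 h
Energy = 0.23 kW × 600 h = 138 kWh
Tier 1 (0–40 kWh): 40 × $0.13 = $5.2
Above 40 kWh: 98 × $0.18 = $17.64
Bill = $22.84

$22.84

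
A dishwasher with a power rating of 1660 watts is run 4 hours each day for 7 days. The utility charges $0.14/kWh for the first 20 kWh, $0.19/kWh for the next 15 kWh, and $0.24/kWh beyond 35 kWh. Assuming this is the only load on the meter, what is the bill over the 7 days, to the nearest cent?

$8.41

Runtime = 4 h/day × 7 days = 28 h
Energy = 1.66 kW × 28 h = 46.48 kWh
Tier 1 (0–20 kWh): 20 × $0.14 = $2.8
Tier 2 (20–35 kWh): 15 × $0.19 = $2.85
Above 35 kWh: 11.48 × $0.24 = $2.7552
Bill = $8.41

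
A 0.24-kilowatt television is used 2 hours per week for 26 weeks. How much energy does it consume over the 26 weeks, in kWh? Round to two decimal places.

Runtime = 2 h/week × 26 weeks = 52 h
Energy = 0.24 kW × 52 h = 12.48 kWh

12.48 kWh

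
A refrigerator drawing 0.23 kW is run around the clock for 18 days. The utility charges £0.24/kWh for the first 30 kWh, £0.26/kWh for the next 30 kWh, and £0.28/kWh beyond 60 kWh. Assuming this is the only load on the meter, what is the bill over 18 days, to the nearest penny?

Runtime = 24 h × 18 = 432 h
Energy = 0.23 kW × 432 h = 99.36 kWh
Tier 1 (0–30 kWh): 30 × £0.24 = £7.2
Tier 2 (30–60 kWh): 30 × £0.26 = £7.8
Above 60 kWh: 39.36 × £0.28 = £11.0208
Bill = £26.02

£26.02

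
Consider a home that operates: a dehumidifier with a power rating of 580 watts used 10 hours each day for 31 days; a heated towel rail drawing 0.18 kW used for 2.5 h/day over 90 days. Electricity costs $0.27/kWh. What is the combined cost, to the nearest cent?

dehumidifier: Runtime = 10 h/day × 31 days = 310 h
dehumidifier: 0.58 kW × 310 h = 179.8 kWh
heated towel rail: Runtime = 2.5 h/day × 90 days = 225 h
heated towel rail: 0.18 kW × 225 h = 40.5 kWh
Total energy = 220.3 kWh
Cost = 220.3 × $0.27 = $59.48

$59.48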